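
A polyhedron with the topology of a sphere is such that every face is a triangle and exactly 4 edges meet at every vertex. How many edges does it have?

12

Each face has 3 edges and each edge borders two faces, so 2E = 3F.
Each vertex has degree 4, so 4V = 2E and hence V = 3F/4.
Euler: V − E + F = 2 ⇒ (3F/4) − (3F/2) + F = 2.
Multiply by 8: (6 − 12 + 8)F = 16, i.e. 2F = 16.
So F = 8, E = 3·8/2 = 12, V = 3·8/4 = 6.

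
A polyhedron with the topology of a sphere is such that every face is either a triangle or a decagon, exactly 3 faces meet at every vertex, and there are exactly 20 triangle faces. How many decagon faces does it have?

12

Let x be the number of decagons; then F = 20 + x.
Edge–face incidences: 2E = 3·20 + 10·x = 60 + 10x.
Every vertex has degree 3, so 3V = 2E.
Euler: V − E + F = 2 ⇒ (2E)/3 − E + (20 + x) = 2.
Multiply by 6: 2·(2E) − 3·(2E) + 6·(20 + x) = 12, i.e. 120 + 6x − (60 + 10x) = 12.
Collecting terms: −4x + 60 = 12, so −4x = −48, so x = 12.
Then 2E = 60 + 10·12 = 180, so E = 90, V = 2E/3 = 60, F = 20 + 12 = 32.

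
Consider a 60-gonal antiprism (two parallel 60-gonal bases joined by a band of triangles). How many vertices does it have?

120

An antiprism on an n-gon has two n-gon caps and 2n triangles: V = 2·60 = 120, E = 4·60 = 240, F = 2·60 + 2 = 122.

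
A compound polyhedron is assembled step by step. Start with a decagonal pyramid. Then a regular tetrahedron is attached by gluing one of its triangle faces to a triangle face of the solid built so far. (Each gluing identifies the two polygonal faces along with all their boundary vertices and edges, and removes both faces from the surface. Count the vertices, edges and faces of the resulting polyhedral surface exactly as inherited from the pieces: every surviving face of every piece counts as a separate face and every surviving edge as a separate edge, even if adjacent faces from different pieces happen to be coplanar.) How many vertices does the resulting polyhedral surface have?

A decagonal pyramid: V=11, E=20, F=11.
Attach a regular tetrahedron (V=4, E=6, F=4) along a 3-gon: merge 3 vertices and 3 edges, delete both glued faces → V=12, E=23, F=13.
Check: V − E + F = 12 − 23 + 13 = 2.

12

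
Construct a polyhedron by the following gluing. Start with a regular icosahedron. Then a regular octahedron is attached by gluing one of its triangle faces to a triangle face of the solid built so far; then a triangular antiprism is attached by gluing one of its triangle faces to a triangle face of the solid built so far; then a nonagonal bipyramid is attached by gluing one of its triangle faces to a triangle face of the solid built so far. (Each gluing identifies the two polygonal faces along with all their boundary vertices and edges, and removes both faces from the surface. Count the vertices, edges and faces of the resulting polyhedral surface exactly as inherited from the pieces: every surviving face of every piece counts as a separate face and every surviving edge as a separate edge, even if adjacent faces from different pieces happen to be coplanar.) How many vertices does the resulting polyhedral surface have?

A regular icosahedron: V=12, E=30, F=20.
Attach a regular octahedron (V=6, E=12, F=8) along a 3-gon: merge 3 vertices and 3 edges, delete both glued faces → V=15, E=39, F=26.
Attach a triangular antiprism (V=6, E=12, F=8) along a 3-gon: merge 3 vertices and 3 edges, delete both glued faces → V=18, E=48, F=32.
Attach a nonagonal bipyramid (V=11, E=27, F=18) along a 3-gon: merge 3 vertices and 3 edges, delete both glued faces → V=26, E=72, F=48.
Check: V − E + F = 26 − 72 + 48 = 2.

26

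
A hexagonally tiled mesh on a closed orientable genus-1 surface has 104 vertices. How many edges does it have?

χ = 2 − 2·1 = 0, and every face is a hexagon so 6F = 2E.
V − E + F = 0 with E = 6F/2 gives 104 − (6/2 − 1)·F = 0, so F = 52 and E = 156.

156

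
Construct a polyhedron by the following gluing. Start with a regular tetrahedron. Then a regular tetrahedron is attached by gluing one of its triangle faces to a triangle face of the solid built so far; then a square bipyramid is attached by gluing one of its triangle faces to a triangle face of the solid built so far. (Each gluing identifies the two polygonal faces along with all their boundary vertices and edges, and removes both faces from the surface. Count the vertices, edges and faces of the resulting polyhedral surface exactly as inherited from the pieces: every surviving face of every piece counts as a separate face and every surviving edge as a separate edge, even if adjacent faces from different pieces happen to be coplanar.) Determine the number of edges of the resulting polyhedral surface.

18

A regular tetrahedron: V=4, E=6, F=4.
Attach a regular tetrahedron (V=4, E=6, F=4) along a 3-gon: merge 3 vertices and 3 edges, delete both glued faces → V=5, E=9, F=6.
Attach a square bipyramid (V=6, E=12, F=8) along a 3-gon: merge 3 vertices and 3 edges, delete both glued faces → V=8, E=18, F=12.
Check: V − E + F = 8 − 18 + 12 = 2.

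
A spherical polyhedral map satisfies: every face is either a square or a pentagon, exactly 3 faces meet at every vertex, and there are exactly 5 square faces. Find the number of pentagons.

Let x be the number of pentagons; then F = 5 + x.
Edge–face incidences: 2E = 4·5 + 5·x = 20 + 5x.
Every vertex has degree 3, so 3V = 2E.
Euler: V − E + F = 2 ⇒ (2E)/3 − E + (5 + x) = 2.
Multiply by 6: 2·(2E) − 3·(2E) + 6·(5 + x) = 12, i.e. 30 + 6x − (20 + 5x) = 12.
Collecting terms: x + 10 = 12, so x = 2.
Then 2E = 20 + 5·2 = 30, so E = 15, V = 2E/3 = 10, F = 5 + 2 = 7.

2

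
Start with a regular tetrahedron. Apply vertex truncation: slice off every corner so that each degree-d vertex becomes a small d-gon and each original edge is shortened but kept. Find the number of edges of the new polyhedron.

The base solid has V = 4, E = 6, F = 4.
Truncation replaces each original edge-end by a new vertex, so V′ = 2E = 12.
Each original edge survives, and each old vertex of degree d contributes d new edges; summing degrees gives Σd = 2E, so E′ = E + 2E = 3E = 18.
Each original face survives and each original vertex becomes one new face: F′ = F + V = 8.

18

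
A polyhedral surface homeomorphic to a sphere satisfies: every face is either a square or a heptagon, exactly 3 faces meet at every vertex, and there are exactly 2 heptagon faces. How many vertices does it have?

Let x be the number of squares; then F = 2 + x.
Edge–face incidences: 2E = 7·2 + 4·x = 14 + 4x.
Every vertex has degree 3, so 3V = 2E.
Euler: V − E + F = 2 ⇒ (2E)/3 − E + (2 + x) = 2.
Multiply by 6: 2·(2E) − 3·(2E) + 6·(2 + x) = 12, i.e. 12 + 6x − (14 + 4x) = 12.
Collecting terms: 2x − 2 = 12, so 2x = 14, so x = 7.
Then 2E = 14 + 4·7 = 42, so E = 21, V = 2E/3 = 14, F = 2 + 7 = 9.

14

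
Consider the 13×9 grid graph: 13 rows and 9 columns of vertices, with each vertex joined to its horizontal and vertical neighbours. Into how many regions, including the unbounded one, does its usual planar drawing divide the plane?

97

The grid has V = 13·9 = 117 vertices and E = 13·8 + 9·12 = 212 edges.
F = 2 − V + E = 2 − 117 + 212 = 97.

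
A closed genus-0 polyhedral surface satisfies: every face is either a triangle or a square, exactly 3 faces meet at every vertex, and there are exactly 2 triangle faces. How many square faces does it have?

Let x be the number of squares; then F = 2 + x.
Edge–face incidences: 2E = 3·2 + 4·x = 6 + 4x.
Every vertex has degree 3, so 3V = 2E.
Euler: V − E + F = 2 ⇒ (2E)/3 − E + (2 + x) = 2.
Multiply by 6: 2·(2E) − 3·(2E) + 6·(2 + x) = 12, i.e. 12 + 6x − (6 + 4x) = 12.
Collecting terms: 2x + 6 = 12, so 2x = 6, so x = 3.
Then 2E = 6 + 4·3 = 18, so E = 9, V = 2E/3 = 6, F = 2 + 3 = 5.

3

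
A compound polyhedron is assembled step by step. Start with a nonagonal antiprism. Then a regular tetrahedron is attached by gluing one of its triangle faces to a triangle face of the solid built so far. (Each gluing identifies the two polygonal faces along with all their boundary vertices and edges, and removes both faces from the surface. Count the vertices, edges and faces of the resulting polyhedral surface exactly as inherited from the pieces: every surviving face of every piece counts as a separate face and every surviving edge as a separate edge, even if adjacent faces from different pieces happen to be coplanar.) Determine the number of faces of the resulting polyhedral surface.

22

A nonagonal antiprism: V=18, E=36, F=20.
Attach a regular tetrahedron (V=4, E=6, F=4) along a 3-gon: merge 3 vertices and 3 edges, delete both glued faces → V=19, E=39, F=22.
Check: V − E + F = 19 − 39 + 22 = 2.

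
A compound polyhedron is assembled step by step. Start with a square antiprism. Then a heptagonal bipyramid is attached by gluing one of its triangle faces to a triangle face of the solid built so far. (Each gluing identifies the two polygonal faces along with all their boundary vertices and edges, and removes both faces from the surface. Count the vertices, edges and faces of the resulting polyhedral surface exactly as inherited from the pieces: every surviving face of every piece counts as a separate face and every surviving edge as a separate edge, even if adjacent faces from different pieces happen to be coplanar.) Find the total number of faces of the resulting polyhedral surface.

A square antiprism: V=8, E=16, F=10.
Attach a heptagonal bipyramid (V=9, E=21, F=14) along a 3-gon: merge 3 vertices and 3 edges, delete both glued faces → V=14, E=34, F=22.
Check: V − E + F = 14 − 34 + 22 = 2.

22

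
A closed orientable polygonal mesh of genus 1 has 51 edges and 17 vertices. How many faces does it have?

34

For a closed orientable surface of genus 1, χ = 2 − 2·1 = 0.
F = 0 − V + E = 0 − 17 + 51 = 34.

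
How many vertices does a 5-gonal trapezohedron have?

12

The n-trapezohedron (dual of the n-antiprism) has V = 2·5 + 2 = 12, E = 4·5 = 20, F = 2·5 = 10.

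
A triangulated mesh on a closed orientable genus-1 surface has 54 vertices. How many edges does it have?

162

χ = 2 − 2·1 = 0, and every face is a triangle so 3F = 2E.
V − E + F = 0 with E = 3F/2 gives 54 − (3/2 − 1)·F = 0, so F = 108 and E = 162.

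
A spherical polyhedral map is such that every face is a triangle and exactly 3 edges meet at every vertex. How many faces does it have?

Each face has 3 edges and each edge borders two faces, so 2E = 3F.
Each vertex has degree 3, so 3V = 2E and hence V = 3F/3.
Euler: V − E + F = 2 ⇒ (3F/3) − (3F/2) + F = 2.
Multiply by 6: (6 − 9 + 6)F = 12, i.e. 3F = 12.
So F = 4, E = 3·4/2 = 6, V = 3·4/3 = 4.

4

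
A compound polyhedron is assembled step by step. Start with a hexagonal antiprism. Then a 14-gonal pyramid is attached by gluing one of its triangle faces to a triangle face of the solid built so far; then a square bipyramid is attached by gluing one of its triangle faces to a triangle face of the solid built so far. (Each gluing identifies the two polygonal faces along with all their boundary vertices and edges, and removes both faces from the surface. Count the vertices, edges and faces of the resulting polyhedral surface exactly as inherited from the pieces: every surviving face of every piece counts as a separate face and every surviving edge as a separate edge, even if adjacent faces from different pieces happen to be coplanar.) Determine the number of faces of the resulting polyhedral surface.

A hexagonal antiprism: V=12, E=24, F=14.
Attach a 14-gonal pyramid (V=15, E=28, F=15) along a 3-gon: merge 3 vertices and 3 edges, delete both glued faces → V=24, E=49, F=27.
Attach a square bipyramid (V=6, E=12, F=8) along a 3-gon: merge 3 vertices and 3 edges, delete both glued faces → V=27, E=58, F=33.
Check: V − E + F = 27 − 58 + 33 = 2.

33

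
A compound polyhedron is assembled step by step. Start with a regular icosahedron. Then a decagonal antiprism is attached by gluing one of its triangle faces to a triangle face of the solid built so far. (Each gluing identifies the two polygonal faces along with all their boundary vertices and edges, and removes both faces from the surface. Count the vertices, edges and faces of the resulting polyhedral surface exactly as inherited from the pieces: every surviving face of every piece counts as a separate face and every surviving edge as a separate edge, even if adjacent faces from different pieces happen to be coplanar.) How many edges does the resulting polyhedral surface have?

A regular icosahedron: V=12, E=30, F=20.
Attach a decagonal antiprism (V=20, E=40, F=22) along a 3-gon: merge 3 vertices and 3 edges, delete both glued faces → V=29, E=67, F=40.
Check: V − E + F = 29 − 67 + 40 = 2.

67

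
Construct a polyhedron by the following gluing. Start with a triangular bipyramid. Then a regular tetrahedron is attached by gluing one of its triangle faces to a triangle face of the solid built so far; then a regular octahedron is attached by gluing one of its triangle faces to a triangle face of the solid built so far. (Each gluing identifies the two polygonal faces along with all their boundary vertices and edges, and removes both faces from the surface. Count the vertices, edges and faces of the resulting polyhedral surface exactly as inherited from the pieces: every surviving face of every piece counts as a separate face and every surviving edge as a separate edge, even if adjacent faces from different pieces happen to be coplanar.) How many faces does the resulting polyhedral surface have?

A triangular bipyramid: V=5, E=9, F=6.
Attach a regular tetrahedron (V=4, E=6, F=4) along a 3-gon: merge 3 vertices and 3 edges, delete both glued faces → V=6, E=12, F=8.
Attach a regular octahedron (V=6, E=12, F=8) along a 3-gon: merge 3 vertices and 3 edges, delete both glued faces → V=9, E=21, F=14.
Check: V − E + F = 9 − 21 + 14 = 2.

14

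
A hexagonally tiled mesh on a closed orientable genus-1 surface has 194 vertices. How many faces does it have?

97

χ = 2 − 2·1 = 0, and every face is a hexagon so 6F = 2E.
V − E + F = 0 with E = 6F/2 gives 194 − (6/2 − 1)·F = 0, so F = 97 and E = 291.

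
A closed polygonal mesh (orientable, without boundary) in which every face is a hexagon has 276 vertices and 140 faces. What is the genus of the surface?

Every face is a hexagon, so 2E = 6·140 = 840, giving E = 420.
χ = V − E + F = 276 − 420 + 140 = -4.
For a closed orientable surface χ = 2 − 2g, so g = (2 − (-4))/2 = 3.

3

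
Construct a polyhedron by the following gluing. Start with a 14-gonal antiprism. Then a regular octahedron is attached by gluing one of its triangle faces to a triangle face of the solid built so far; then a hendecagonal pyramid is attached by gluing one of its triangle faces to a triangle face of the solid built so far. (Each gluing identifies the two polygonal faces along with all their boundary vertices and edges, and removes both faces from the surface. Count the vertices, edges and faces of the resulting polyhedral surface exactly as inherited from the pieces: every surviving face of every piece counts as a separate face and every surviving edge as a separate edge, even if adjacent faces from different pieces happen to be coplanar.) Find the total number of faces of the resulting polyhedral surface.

46

A 14-gonal antiprism: V=28, E=56, F=30.
Attach a regular octahedron (V=6, E=12, F=8) along a 3-gon: merge 3 vertices and 3 edges, delete both glued faces → V=31, E=65, F=36.
Attach a hendecagonal pyramid (V=12, E=22, F=12) along a 3-gon: merge 3 vertices and 3 edges, delete both glued faces → V=40, E=84, F=46.
Check: V − E + F = 40 − 84 + 46 = 2.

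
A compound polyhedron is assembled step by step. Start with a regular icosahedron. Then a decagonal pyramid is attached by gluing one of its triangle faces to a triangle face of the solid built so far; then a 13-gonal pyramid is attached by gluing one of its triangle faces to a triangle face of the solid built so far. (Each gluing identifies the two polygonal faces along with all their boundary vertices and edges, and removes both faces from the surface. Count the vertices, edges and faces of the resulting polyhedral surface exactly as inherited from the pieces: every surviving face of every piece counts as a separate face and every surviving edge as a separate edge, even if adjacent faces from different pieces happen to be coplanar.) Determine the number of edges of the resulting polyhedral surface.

70

A regular icosahedron: V=12, E=30, F=20.
Attach a decagonal pyramid (V=11, E=20, F=11) along a 3-gon: merge 3 vertices and 3 edges, delete both glued faces → V=20, E=47, F=29.
Attach a 13-gonal pyramid (V=14, E=26, F=14) along a 3-gon: merge 3 vertices and 3 edges, delete both glued faces → V=31, E=70, F=41.
Check: V − E + F = 31 − 70 + 41 = 2.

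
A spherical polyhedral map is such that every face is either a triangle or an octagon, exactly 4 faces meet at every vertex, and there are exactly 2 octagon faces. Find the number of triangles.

16

Let x be the number of triangles; then F = 2 + x.
Edge–face incidences: 2E = 8·2 + 3·x = 16 + 3x.
Every vertex has degree 4, so 4V = 2E.
Euler: V − E + F = 2 ⇒ (2E)/4 − E + (2 + x) = 2.
Multiply by 8: 2·(2E) − 4·(2E) + 8·(2 + x) = 16, i.e. 16 + 8x − 2·(16 + 3x) = 16.
Collecting terms: 2x − 16 = 16, so 2x = 32, so x = 16.
Then 2E = 16 + 3·16 = 64, so E = 32, V = 2E/4 = 16, F = 2 + 16 = 18.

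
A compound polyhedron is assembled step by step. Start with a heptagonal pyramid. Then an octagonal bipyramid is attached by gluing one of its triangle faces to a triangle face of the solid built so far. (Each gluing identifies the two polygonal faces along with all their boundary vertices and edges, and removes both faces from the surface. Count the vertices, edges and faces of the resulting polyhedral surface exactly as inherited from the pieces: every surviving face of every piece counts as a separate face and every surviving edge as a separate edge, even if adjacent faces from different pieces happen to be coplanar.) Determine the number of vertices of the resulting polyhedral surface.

A heptagonal pyramid: V=8, E=14, F=8.
Attach an octagonal bipyramid (V=10, E=24, F=16) along a 3-gon: merge 3 vertices and 3 edges, delete both glued faces → V=15, E=35, F=22.
Check: V − E + F = 15 − 35 + 22 = 2.

15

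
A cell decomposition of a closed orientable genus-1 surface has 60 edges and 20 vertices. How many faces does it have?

40

For a closed orientable surface of genus 1, χ = 2 − 2·1 = 0.
F = 0 − V + E = 0 − 20 + 60 = 40.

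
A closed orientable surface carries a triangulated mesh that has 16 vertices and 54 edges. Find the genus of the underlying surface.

2

Every face is a triangle and each edge borders two faces, so 3F = 2·54, giving F = 36.
χ = V − E + F = 16 − 54 + 36 = -2.
For a closed orientable surface χ = 2 − 2g, so g = (2 − (-2))/2 = 2.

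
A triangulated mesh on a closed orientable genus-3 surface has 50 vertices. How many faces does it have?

χ = 2 − 2·3 = -4, and every face is a triangle so 3F = 2E.
V − E + F = -4 with E = 3F/2 gives 50 − (3/2 − 1)·F = -4, so F = 108 and E = 162.

108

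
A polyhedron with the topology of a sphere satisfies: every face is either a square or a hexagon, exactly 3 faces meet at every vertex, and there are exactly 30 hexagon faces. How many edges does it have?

Let x be the number of squares; then F = 30 + x.
Edge–face incidences: 2E = 6·30 + 4·x = 180 + 4x.
Every vertex has degree 3, so 3V = 2E.
Euler: V − E + F = 2 ⇒ (2E)/3 − E + (30 + x) = 2.
Multiply by 6: 2·(2E) − 3·(2E) + 6·(30 + x) = 12, i.e. 180 + 6x − (180 + 4x) = 12.
Collecting terms: 2x = 12, so x = 6.
Then 2E = 180 + 4·6 = 204, so E = 102, V = 2E/3 = 68, F = 30 + 6 = 36.

102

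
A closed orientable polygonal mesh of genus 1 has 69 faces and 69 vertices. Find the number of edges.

138

For a closed orientable surface of genus 1, χ = 2 − 2·1 = 0.
E = V + F − (0) = 69 + 69 − (0) = 138.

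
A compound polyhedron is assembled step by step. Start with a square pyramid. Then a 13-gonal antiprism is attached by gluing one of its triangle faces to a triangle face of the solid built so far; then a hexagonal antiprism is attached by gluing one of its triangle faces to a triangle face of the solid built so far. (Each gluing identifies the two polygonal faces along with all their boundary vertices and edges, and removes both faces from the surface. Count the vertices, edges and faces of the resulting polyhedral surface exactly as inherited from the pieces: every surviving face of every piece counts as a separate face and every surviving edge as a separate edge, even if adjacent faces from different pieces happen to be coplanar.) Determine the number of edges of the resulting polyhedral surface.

78

A square pyramid: V=5, E=8, F=5.
Attach a 13-gonal antiprism (V=26, E=52, F=28) along a 3-gon: merge 3 vertices and 3 edges, delete both glued faces → V=28, E=57, F=31.
Attach a hexagonal antiprism (V=12, E=24, F=14) along a 3-gon: merge 3 vertices and 3 edges, delete both glued faces → V=37, E=78, F=43.
Check: V − E + F = 37 − 78 + 43 = 2.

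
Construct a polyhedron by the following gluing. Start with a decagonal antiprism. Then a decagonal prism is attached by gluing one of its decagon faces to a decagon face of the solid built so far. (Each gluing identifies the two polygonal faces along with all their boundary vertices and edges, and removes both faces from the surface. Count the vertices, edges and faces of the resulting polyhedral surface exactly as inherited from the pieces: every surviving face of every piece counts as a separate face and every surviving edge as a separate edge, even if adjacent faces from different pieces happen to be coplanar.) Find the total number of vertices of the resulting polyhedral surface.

30

A decagonal antiprism: V=20, E=40, F=22.
Attach a decagonal prism (V=20, E=30, F=12) along a 10-gon: merge 10 vertices and 10 edges, delete both glued faces → V=30, E=60, F=32.
Check: V − E + F = 30 − 60 + 32 = 2.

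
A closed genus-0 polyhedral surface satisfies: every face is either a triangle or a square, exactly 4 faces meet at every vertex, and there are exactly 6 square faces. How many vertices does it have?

12

Let x be the number of triangles; then F = 6 + x.
Edge–face incidences: 2E = 4·6 + 3·x = 24 + 3x.
Every vertex has degree 4, so 4V = 2E.
Euler: V − E + F = 2 ⇒ (2E)/4 − E + (6 + x) = 2.
Multiply by 8: 2·(2E) − 4·(2E) + 8·(6 + x) = 16, i.e. 48 + 8x − 2·(24 + 3x) = 16.
Collecting terms: 2x = 16, so x = 8.
Then 2E = 24 + 3·8 = 48, so E = 24, V = 2E/4 = 12, F = 6 + 8 = 14.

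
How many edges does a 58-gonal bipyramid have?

A bipyramid over an n-gon has 2n triangular faces and n + 2 vertices: V = 58 + 2 = 60, E = 3·58 = 174, F = 2·58 = 116.

174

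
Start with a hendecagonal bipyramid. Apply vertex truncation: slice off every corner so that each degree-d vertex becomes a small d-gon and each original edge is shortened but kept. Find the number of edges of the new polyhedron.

99

The base solid has V = 13, E = 33, F = 22.
Truncation replaces each original edge-end by a new vertex, so V′ = 2E = 66.
Each original edge survives, and each old vertex of degree d contributes d new edges; summing degrees gives Σd = 2E, so E′ = E + 2E = 3E = 99.
Each original face survives and each original vertex becomes one new face: F′ = F + V = 35.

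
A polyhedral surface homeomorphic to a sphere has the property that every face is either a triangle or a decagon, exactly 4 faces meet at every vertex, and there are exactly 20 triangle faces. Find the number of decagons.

Let x be the number of decagons; then F = 20 + x.
Edge–face incidences: 2E = 3·20 + 10·x = 60 + 10x.
Every vertex has degree 4, so 4V = 2E.
Euler: V − E + F = 2 ⇒ (2E)/4 − E + (20 + x) = 2.
Multiply by 8: 2·(2E) − 4·(2E) + 8·(20 + x) = 16, i.e. 160 + 8x − 2·(60 + 10x) = 16.
Collecting terms: −12x + 40 = 16, so −12x = −24, so x = 2.
Then 2E = 60 + 10·2 = 80, so E = 40, V = 2E/4 = 20, F = 20 + 2 = 22.

2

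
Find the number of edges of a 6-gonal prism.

18

A prism on an n-gon has two n-gon bases and n rectangular sides: V = 2·6 = 12, E = 3·6 = 18, F = 6 + 2 = 8.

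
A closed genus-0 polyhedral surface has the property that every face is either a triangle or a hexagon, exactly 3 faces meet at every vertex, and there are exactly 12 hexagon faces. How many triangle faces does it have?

4

Let x be the number of triangles; then F = 12 + x.
Edge–face incidences: 2E = 6·12 + 3·x = 72 + 3x.
Every vertex has degree 3, so 3V = 2E.
Euler: V − E + F = 2 ⇒ (2E)/3 − E + (12 + x) = 2.
Multiply by 6: 2·(2E) − 3·(2E) + 6·(12 + x) = 12, i.e. 72 + 6x − (72 + 3x) = 12.
Collecting terms: 3x = 12, so x = 4.
Then 2E = 72 + 3·4 = 84, so E = 42, V = 2E/3 = 28, F = 12 + 4 = 16.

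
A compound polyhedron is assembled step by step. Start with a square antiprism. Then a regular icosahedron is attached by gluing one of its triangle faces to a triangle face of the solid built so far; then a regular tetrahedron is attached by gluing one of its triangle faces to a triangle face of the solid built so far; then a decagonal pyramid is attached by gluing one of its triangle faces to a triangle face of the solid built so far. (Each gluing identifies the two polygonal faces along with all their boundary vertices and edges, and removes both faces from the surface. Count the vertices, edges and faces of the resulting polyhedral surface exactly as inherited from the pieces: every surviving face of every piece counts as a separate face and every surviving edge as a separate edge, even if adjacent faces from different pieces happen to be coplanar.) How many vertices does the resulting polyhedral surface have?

A square antiprism: V=8, E=16, F=10.
Attach a regular icosahedron (V=12, E=30, F=20) along a 3-gon: merge 3 vertices and 3 edges, delete both glued faces → V=17, E=43, F=28.
Attach a regular tetrahedron (V=4, E=6, F=4) along a 3-gon: merge 3 vertices and 3 edges, delete both glued faces → V=18, E=46, F=30.
Attach a decagonal pyramid (V=11, E=20, F=11) along a 3-gon: merge 3 vertices and 3 edges, delete both glued faces → V=26, E=63, F=39.
Check: V − E + F = 26 − 63 + 39 = 2.

26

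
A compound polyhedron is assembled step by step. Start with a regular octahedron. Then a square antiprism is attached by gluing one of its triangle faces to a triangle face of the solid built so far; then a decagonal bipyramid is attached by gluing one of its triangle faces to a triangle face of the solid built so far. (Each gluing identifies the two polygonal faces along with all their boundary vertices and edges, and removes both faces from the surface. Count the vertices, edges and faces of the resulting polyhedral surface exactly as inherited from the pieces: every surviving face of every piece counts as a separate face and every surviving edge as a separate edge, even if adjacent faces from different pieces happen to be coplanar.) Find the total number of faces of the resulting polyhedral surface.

34

A regular octahedron: V=6, E=12, F=8.
Attach a square antiprism (V=8, E=16, F=10) along a 3-gon: merge 3 vertices and 3 edges, delete both glued faces → V=11, E=25, F=16.
Attach a decagonal bipyramid (V=12, E=30, F=20) along a 3-gon: merge 3 vertices and 3 edges, delete both glued faces → V=20, E=52, F=34.
Check: V − E + F = 20 − 52 + 34 = 2.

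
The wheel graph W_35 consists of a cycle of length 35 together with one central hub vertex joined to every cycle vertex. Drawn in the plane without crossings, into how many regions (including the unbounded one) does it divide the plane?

36

W_35 has V = 35 + 1 = 36 vertices and E = 2·35 = 70 edges.
By Euler's formula F = 2 − V + E = 2 − 36 + 70 = 36.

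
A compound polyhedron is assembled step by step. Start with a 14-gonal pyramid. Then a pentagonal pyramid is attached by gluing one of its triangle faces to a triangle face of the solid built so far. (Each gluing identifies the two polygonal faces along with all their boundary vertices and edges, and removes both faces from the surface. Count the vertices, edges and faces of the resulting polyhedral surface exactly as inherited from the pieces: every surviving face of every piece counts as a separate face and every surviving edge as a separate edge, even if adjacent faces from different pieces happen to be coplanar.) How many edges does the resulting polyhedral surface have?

35

A 14-gonal pyramid: V=15, E=28, F=15.
Attach a pentagonal pyramid (V=6, E=10, F=6) along a 3-gon: merge 3 vertices and 3 edges, delete both glued faces → V=18, E=35, F=19.
Check: V − E + F = 18 − 35 + 19 = 2.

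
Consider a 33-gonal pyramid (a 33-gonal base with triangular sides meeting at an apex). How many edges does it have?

A pyramid on an n-gon base has one n-gon and n triangles: V = 33 + 1 = 34, E = 2·33 = 66, F = 33 + 1 = 34.

66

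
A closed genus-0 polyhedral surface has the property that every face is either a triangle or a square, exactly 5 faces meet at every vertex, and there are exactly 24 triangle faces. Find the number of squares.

2

Let x be the number of squares; then F = 24 + x.
Edge–face incidences: 2E = 3·24 + 4·x = 72 + 4x.
Every vertex has degree 5, so 5V = 2E.
Euler: V − E + F = 2 ⇒ (2E)/5 − E + (24 + x) = 2.
Multiply by 10: 2·(2E) − 5·(2E) + 10·(24 + x) = 20, i.e. 240 + 10x − 3·(72 + 4x) = 20.
Collecting terms: −2x + 24 = 20, so −2x = −4, so x = 2.
Then 2E = 72 + 4·2 = 80, so E = 40, V = 2E/5 = 16, F = 24 + 2 = 26.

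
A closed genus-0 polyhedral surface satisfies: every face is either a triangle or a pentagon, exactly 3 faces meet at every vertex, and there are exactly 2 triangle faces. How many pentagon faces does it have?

6

Let x be the number of pentagons; then F = 2 + x.
Edge–face incidences: 2E = 3·2 + 5·x = 6 + 5x.
Every vertex has degree 3, so 3V = 2E.
Euler: V − E + F = 2 ⇒ (2E)/3 − E + (2 + x) = 2.
Multiply by 6: 2·(2E) − 3·(2E) + 6·(2 + x) = 12, i.e. 12 + 6x − (6 + 5x) = 12.
Collecting terms: x + 6 = 12, so x = 6.
Then 2E = 6 + 5·6 = 36, so E = 18, V = 2E/3 = 12, F = 2 + 6 = 8.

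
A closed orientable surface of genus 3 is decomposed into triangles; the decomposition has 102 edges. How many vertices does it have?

30

χ = 2 − 2·3 = -4, and every face is a triangle so 3F = 2E.
F = 2E/3 = 68. Then V = -4 + E − F = -4 + 102 − 68 = 30.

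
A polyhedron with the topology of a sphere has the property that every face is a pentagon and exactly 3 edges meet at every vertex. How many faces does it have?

12

Each face has 5 edges and each edge borders two faces, so 2E = 5F.
Each vertex has degree 3, so 3V = 2E and hence V = 5F/3.
Euler: V − E + F = 2 ⇒ (5F/3) − (5F/2) + F = 2.
Multiply by 6: (10 − 15 + 6)F = 12, i.e. 1F = 12.
So F = 12, E = 5·12/2 = 30, V = 5·12/3 = 20.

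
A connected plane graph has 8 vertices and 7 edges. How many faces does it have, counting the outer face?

1

Euler's formula for a connected plane graph: V − E + F = 2, so F = 2 − 8 + 7 = 1.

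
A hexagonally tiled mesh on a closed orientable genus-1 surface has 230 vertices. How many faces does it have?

115

χ = 2 − 2·1 = 0, and every face is a hexagon so 6F = 2E.
V − E + F = 0 with E = 6F/2 gives 230 − (6/2 − 1)·F = 0, so F = 115 and E = 345.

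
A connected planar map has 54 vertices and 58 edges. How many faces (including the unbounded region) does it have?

6

Euler's formula for a connected plane graph: V − E + F = 2, so F = 2 − 54 + 58 = 6.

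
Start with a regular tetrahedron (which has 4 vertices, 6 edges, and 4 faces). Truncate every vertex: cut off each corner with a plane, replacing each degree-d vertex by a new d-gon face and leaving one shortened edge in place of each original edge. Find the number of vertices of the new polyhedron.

12

Truncation replaces each original edge-end by a new vertex, so V′ = 2E = 12.
Each original edge survives, and each old vertex of degree d contributes d new edges; summing degrees gives Σd = 2E, so E′ = E + 2E = 3E = 18.
Each original face survives and each original vertex becomes one new face: F′ = F + V = 8.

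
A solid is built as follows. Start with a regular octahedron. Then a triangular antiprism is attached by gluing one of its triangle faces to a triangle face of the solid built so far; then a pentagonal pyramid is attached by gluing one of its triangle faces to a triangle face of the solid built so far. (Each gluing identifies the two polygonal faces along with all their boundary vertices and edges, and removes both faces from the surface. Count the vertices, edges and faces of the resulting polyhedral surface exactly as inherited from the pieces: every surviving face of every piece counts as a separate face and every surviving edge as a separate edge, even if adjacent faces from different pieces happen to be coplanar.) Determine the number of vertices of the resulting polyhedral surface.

12

A regular octahedron: V=6, E=12, F=8.
Attach a triangular antiprism (V=6, E=12, F=8) along a 3-gon: merge 3 vertices and 3 edges, delete both glued faces → V=9, E=21, F=14.
Attach a pentagonal pyramid (V=6, E=10, F=6) along a 3-gon: merge 3 vertices and 3 edges, delete both glued faces → V=12, E=28, F=18.
Check: V − E + F = 12 − 28 + 18 = 2.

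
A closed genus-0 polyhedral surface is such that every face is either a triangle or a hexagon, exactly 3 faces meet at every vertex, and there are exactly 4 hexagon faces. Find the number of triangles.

Let x be the number of triangles; then F = 4 + x.
Edge–face incidences: 2E = 6·4 + 3·x = 24 + 3x.
Every vertex has degree 3, so 3V = 2E.
Euler: V − E + F = 2 ⇒ (2E)/3 − E + (4 + x) = 2.
Multiply by 6: 2·(2E) − 3·(2E) + 6·(4 + x) = 12, i.e. 24 + 6x − (24 + 3x) = 12.
Collecting terms: 3x = 12, so x = 4.
Then 2E = 24 + 3·4 = 36, so E = 18, V = 2E/3 = 12, F = 4 + 4 = 8.

4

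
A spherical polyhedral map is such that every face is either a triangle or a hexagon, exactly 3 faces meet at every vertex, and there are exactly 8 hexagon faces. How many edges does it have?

Let x be the number of triangles; then F = 8 + x.
Edge–face incidences: 2E = 6·8 + 3·x = 48 + 3x.
Every vertex has degree 3, so 3V = 2E.
Euler: V − E + F = 2 ⇒ (2E)/3 − E + (8 + x) = 2.
Multiply by 6: 2·(2E) − 3·(2E) + 6·(8 + x) = 12, i.e. 48 + 6x − (48 + 3x) = 12.
Collecting terms: 3x = 12, so x = 4.
Then 2E = 48 + 3·4 = 60, so E = 30, V = 2E/3 = 20, F = 8 + 4 = 12.

30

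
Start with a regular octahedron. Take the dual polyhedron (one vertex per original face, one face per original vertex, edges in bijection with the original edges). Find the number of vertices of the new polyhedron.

The base solid has V = 6, E = 12, F = 8.
The dual swaps V and F and preserves E: V′ = F = 8, E′ = E = 12, F′ = V = 6.

8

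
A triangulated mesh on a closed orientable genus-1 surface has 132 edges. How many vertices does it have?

44

χ = 2 − 2·1 = 0, and every face is a triangle so 3F = 2E.
F = 2E/3 = 88. Then V = 0 + E − F = 0 + 132 − 88 = 44.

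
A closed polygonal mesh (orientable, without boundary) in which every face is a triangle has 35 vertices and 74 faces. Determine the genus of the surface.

2

Every face is a triangle, so 2E = 3·74 = 222, giving E = 111.
χ = V − E + F = 35 − 111 + 74 = -2.
For a closed orientable surface χ = 2 − 2g, so g = (2 − (-2))/2 = 2.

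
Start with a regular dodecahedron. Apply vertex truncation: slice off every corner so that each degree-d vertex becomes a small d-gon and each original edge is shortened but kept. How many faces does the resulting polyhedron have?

The base solid has V = 20, E = 30, F = 12.
Truncation replaces each original edge-end by a new vertex, so V′ = 2E = 60.
Each original edge survives, and each old vertex of degree d contributes d new edges; summing degrees gives Σd = 2E, so E′ = E + 2E = 3E = 90.
Each original face survives and each original vertex becomes one new face: F′ = F + V = 32.

32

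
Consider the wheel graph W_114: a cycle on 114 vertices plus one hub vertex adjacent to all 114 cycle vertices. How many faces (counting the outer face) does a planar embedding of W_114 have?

W_114 has V = 114 + 1 = 115 vertices and E = 2·114 = 228 edges.
By Euler's formula F = 2 − V + E = 2 − 115 + 228 = 115.

115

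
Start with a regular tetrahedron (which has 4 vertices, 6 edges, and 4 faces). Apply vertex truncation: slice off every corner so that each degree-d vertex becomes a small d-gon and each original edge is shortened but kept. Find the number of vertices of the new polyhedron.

12

Truncation replaces each original edge-end by a new vertex, so V′ = 2E = 12.
Each original edge survives, and each old vertex of degree d contributes d new edges; summing degrees gives Σd = 2E, so E′ = E + 2E = 3E = 18.
Each original face survives and each original vertex becomes one new face: F′ = F + V = 8.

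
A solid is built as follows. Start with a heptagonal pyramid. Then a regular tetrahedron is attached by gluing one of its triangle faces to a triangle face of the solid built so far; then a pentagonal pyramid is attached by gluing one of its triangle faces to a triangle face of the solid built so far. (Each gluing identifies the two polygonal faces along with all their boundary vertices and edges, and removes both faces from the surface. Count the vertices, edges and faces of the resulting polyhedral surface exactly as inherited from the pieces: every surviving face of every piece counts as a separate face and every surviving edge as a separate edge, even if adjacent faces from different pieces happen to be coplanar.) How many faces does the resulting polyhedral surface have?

A heptagonal pyramid: V=8, E=14, F=8.
Attach a regular tetrahedron (V=4, E=6, F=4) along a 3-gon: merge 3 vertices and 3 edges, delete both glued faces → V=9, E=17, F=10.
Attach a pentagonal pyramid (V=6, E=10, F=6) along a 3-gon: merge 3 vertices and 3 edges, delete both glued faces → V=12, E=24, F=14.
Check: V − E + F = 12 − 24 + 14 = 2.

14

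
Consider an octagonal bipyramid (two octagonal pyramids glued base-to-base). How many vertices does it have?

A bipyramid over an n-gon has 2n triangular faces and n + 2 vertices: V = 8 + 2 = 10, E = 3·8 = 24, F = 2·8 = 16.

10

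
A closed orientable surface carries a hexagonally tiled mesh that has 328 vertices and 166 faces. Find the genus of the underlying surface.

Every face is a hexagon, so 2E = 6·166 = 996, giving E = 498.
χ = V − E + F = 328 − 498 + 166 = -4.
For a closed orientable surface χ = 2 − 2g, so g = (2 − (-4))/2 = 3.

3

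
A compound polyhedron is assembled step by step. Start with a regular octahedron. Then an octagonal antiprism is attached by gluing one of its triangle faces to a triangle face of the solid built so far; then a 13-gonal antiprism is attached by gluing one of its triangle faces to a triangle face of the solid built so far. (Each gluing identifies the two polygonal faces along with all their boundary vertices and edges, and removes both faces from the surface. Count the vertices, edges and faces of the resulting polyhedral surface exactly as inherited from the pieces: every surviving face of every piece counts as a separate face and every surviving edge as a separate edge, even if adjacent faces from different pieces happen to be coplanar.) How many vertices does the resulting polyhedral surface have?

42

A regular octahedron: V=6, E=12, F=8.
Attach an octagonal antiprism (V=16, E=32, F=18) along a 3-gon: merge 3 vertices and 3 edges, delete both glued faces → V=19, E=41, F=24.
Attach a 13-gonal antiprism (V=26, E=52, F=28) along a 3-gon: merge 3 vertices and 3 edges, delete both glued faces → V=42, E=90, F=50.
Check: V − E + F = 42 − 90 + 50 = 2.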